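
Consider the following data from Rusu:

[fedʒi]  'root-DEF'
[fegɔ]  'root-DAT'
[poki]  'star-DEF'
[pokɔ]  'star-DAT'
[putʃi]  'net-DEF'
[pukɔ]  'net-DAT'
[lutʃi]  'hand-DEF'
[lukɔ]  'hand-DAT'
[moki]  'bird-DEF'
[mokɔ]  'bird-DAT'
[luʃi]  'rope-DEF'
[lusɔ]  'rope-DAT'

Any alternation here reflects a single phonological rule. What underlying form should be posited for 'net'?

/putʃ/

In [putʃi] and [pukɔ] the final segment of 'net' alternates: [tʃ] ~ [k].
Compare 'bird', with invariant [k] in [moki] and [mokɔ]: an analysis with underlying /k/ and a rule producing [tʃ] before the DEF suffix would wrongly predict alternation here too.
The underlying segment must be /tʃ/; palato-alveolar /tʃ/, /dʒ/ and /ʃ/ become [k], [g] and [s] when no front vowel follows, yielding [k] there.
So 'net' = /putʃ/.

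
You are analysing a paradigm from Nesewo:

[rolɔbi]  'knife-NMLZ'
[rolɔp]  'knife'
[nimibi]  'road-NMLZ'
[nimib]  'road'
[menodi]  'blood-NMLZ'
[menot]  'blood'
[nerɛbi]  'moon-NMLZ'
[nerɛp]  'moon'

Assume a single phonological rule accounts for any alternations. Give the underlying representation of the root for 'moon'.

The stem for 'moon' ends in [b] in [nerɛbi] but [p] in [nerɛp].
The stem 'road' ([nimibi], [nimib]) shows [b] unchanged in both environments, so [b] cannot be basic with [p] derived in isolation.
The alternation reflects intervocalic voicing: voiceless stops become voiced between vowels. /p/ is underlying.
The underlying form of 'moon' is therefore /nerɛp/.

/nerɛp/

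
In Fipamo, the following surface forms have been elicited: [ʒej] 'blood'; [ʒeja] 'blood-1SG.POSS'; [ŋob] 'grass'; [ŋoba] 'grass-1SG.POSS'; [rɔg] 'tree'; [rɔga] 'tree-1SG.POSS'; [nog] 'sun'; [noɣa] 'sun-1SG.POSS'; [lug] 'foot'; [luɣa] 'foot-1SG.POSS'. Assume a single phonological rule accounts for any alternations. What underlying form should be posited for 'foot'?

/luɣ/

'foot' shows [g] ~ [ɣ] at the end of the stem ([lug] vs [luɣa]).
The stem 'tree' ([rɔg], [rɔga]) shows [g] unchanged in both environments, so [g] cannot be basic with [ɣ] derived before the 1SG.POSS suffix.
So /ɣ/ is underlying, and a rule of word-final hardening — voiced fricatives become stops word-finally — gives [g].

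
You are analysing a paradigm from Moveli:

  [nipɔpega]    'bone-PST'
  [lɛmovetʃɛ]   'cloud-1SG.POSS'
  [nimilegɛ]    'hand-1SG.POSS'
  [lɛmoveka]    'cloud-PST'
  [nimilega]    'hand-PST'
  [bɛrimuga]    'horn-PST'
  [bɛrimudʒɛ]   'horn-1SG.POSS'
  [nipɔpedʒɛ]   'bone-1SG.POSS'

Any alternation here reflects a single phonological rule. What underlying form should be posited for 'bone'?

The root 'bone' surfaces as [nipɔpega] and [nipɔpedʒɛ], with a stem-final [g] ~ [dʒ] alternation.
But 'hand' keeps [g] in both environments ([nimilega], [nimilegɛ]), so there is no rule changing /g/ to [dʒ] before the 1SG.POSS suffix.
The underlying segment must be /dʒ/; palato-alveolar /tʃ/ and /dʒ/ become [k] and [g] when no front vowel follows, yielding [g] there.

/nipɔpedʒ/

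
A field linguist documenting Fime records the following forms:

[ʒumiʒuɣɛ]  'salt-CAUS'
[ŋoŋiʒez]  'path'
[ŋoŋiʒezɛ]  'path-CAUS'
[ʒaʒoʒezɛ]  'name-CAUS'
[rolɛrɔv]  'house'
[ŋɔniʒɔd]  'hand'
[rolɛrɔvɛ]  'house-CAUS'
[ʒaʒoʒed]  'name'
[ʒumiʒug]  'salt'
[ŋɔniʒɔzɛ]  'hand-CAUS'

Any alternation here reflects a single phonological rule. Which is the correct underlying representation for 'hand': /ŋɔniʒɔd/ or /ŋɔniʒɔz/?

/ŋɔniʒɔd/

The stem for 'hand' ends in [z] in [ŋɔniʒɔzɛ] but [d] in [ŋɔniʒɔd].
If /z/ were underlying and a rule turned it into [d] in isolation, 'path' would also alternate; but it has [z] in both [ŋoŋiʒezɛ] and [ŋoŋiʒez].
Therefore /d/ is basic and [z] is derived by intervocalic spirantization (voiced stops become fricatives between vowels).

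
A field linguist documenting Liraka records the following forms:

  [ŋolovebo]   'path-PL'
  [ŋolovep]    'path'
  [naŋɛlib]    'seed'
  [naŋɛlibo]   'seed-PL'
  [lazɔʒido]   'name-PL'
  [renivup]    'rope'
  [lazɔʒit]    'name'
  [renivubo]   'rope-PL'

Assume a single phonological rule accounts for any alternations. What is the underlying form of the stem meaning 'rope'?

The stem for 'rope' ends in [b] in [renivubo] but [p] in [renivup].
The stem 'seed' ([naŋɛlibo], [naŋɛlib]) shows [b] unchanged in both environments, so [b] cannot be basic with [p] derived in isolation.
The underlying segment must be /p/; voiceless stops become voiced between vowels, yielding [b] there.
Hence 'rope' is /renivup/ underlyingly.

/renivup/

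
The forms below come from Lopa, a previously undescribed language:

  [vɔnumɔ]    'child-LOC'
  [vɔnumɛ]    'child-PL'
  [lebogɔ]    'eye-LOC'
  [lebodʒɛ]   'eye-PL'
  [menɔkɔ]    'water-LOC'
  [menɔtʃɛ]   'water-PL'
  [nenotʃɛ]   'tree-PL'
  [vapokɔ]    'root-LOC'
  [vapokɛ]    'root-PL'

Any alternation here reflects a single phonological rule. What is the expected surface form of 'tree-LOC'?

[nenokɔ]

The stem for 'water' ends in [k] in [menɔkɔ] but [tʃ] in [menɔtʃɛ].
But 'root' keeps [k] in both environments ([vapokɔ], [vapokɛ]), so there is no rule changing /k/ to [tʃ] before the PL suffix.
Therefore /tʃ/ is basic and [k] is derived by depalatalization (palato-alveolar /tʃ/ and /dʒ/ become [k] and [g] when no front vowel follows).
The one attested form of 'tree', [nenotʃɛ], shows underlying /nenotʃ/. Applying the same rule when no front vowel follows gives [nenokɔ].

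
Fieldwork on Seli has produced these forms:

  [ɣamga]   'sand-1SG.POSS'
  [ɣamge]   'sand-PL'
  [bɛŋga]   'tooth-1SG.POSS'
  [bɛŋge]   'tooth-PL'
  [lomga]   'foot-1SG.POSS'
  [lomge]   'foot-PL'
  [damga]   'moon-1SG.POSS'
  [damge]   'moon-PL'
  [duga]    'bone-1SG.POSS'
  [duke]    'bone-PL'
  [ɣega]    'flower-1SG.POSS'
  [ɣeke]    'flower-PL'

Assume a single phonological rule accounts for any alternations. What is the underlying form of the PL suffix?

/-ke/

The PL morpheme has two allomorphs, [-ge] and [-ke].
The 1SG.POSS suffix, which begins with [g], is invariant after every stem; so [g] is not altered by any rule here.
So the underlying form is /-ke/, and voiceless stops become voiced after a nasal.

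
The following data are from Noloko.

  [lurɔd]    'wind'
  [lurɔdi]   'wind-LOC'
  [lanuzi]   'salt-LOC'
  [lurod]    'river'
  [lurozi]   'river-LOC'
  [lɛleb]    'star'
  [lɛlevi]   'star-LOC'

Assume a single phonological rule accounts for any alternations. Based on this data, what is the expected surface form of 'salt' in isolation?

[lanud]

In [lurod] and [lurozi] the final segment of 'river' alternates: [d] ~ [z].
If /d/ were underlying and a rule turned it into [z] before the LOC suffix, 'wind' would also alternate; but it has [d] in both [lurɔd] and [lurɔdi].
So /z/ is underlying, and a rule of word-final hardening — voiced fricatives become stops word-finally — gives [d].
From [lanuzi] the stem 'salt' is /lanuz/; word-finally this yields [lanud].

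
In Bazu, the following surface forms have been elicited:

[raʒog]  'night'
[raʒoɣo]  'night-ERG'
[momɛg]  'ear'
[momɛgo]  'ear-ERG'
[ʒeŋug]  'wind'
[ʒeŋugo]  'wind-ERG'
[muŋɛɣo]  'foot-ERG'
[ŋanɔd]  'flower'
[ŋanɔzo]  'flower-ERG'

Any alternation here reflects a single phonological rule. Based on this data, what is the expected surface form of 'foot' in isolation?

[muŋɛg]

'night' shows [g] ~ [ɣ] at the end of the stem ([raʒog] vs [raʒoɣo]).
The stem 'ear' ([momɛg], [momɛgo]) shows [g] unchanged in both environments, so [g] cannot be basic with [ɣ] derived before the ERG suffix.
The underlying segment must be /ɣ/; voiced fricatives become stops word-finally, yielding [g] there.
From [muŋɛɣo] the stem 'foot' is /muŋɛɣ/; word-finally this yields [muŋɛg].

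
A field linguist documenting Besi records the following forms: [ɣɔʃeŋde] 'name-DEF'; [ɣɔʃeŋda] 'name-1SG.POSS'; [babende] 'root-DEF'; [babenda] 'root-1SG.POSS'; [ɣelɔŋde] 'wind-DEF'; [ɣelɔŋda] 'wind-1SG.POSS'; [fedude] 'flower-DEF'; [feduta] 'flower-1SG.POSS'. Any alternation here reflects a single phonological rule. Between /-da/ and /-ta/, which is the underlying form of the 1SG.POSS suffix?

/-ta/

The 1SG.POSS morpheme has two allomorphs, [-da] and [-ta].
The DEF suffix, which begins with [d], is invariant after every stem; so [d] is not altered by any rule here.
So the underlying form is /-ta/, and voiceless stops become voiced after a nasal.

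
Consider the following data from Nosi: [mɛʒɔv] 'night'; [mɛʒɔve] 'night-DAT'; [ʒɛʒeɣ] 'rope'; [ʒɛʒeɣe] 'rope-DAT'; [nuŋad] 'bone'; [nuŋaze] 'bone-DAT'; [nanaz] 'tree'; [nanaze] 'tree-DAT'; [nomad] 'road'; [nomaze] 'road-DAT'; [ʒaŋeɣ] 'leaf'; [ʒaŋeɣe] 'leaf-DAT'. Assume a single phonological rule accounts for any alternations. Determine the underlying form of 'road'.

/nomad/

The root 'road' surfaces as [nomad] and [nomaze], with a stem-final [d] ~ [z] alternation.
The stem 'tree' ([nanaz], [nanaze]) shows [z] unchanged in both environments, so [z] cannot be basic with [d] derived in isolation.
So /d/ is underlying, and a rule of intervocalic spirantization — voiced stops become fricatives between vowels — gives [z].
The underlying form of 'road' is therefore /nomad/.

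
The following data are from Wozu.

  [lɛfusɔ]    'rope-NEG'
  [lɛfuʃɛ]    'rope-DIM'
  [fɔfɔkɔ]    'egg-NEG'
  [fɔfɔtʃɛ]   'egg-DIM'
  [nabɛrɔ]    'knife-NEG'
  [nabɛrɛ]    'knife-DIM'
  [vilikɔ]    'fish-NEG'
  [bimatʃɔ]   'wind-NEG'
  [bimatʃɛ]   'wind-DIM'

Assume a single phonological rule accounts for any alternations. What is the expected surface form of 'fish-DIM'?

The root 'egg' surfaces as [fɔfɔkɔ] and [fɔfɔtʃɛ], with a stem-final [k] ~ [tʃ] alternation.
Compare 'wind', with invariant [tʃ] in [bimatʃɔ] and [bimatʃɛ]: an analysis with underlying /tʃ/ and a rule producing [k] before the NEG suffix would wrongly predict alternation here too.
So /k/ is underlying, and a rule of palatalization before a front vowel — /k/ and /s/ become palato-alveolar [tʃ] and [ʃ] before a front vowel — gives [tʃ].
The one attested form of 'fish', [vilikɔ], shows underlying /vilik/. Applying the same rule before a front vowel gives [vilitʃɛ].

[vilitʃɛ]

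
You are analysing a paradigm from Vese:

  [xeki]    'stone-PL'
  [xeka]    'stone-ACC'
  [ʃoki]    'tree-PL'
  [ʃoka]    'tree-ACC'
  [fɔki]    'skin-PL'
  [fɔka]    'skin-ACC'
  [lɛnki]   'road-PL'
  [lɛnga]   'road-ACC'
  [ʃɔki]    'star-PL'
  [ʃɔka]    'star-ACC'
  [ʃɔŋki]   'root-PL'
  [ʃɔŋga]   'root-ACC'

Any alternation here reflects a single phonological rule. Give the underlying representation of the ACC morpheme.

/-ga/

The ACC suffix surfaces as [-ga] and [-ka], depending on the final segment of the stem.
By contrast the PL suffix keeps its initial [k] throughout — that segment must be underlying.
So the underlying form is /-ga/, and voiced stops become voiceless after a vowel.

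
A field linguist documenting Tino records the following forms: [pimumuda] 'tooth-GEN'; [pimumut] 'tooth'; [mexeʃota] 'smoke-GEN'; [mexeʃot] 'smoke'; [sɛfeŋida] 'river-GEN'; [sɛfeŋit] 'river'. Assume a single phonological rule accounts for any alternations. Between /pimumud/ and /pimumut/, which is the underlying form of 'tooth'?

/pimumud/

'tooth' shows [d] ~ [t] at the end of the stem ([pimumuda] vs [pimumut]).
But 'smoke' keeps [t] in both environments ([mexeʃota], [mexeʃot]), so there is no rule changing /t/ to [d] before the GEN suffix.
So /d/ is underlying, and a rule of word-final obstruent devoicing — voiced obstruents become voiceless word-finally — gives [t].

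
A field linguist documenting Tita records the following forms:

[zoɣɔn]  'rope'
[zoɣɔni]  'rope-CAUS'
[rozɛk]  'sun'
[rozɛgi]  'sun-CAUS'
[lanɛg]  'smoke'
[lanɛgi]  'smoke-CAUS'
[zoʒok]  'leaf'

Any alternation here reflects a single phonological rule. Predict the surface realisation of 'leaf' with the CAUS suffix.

The stem for 'sun' ends in [k] in [rozɛk] but [g] in [rozɛgi].
But 'smoke' keeps [g] in both environments ([lanɛg], [lanɛgi]), so there is no rule changing /g/ to [k] in isolation.
Therefore /k/ is basic and [g] is derived by intervocalic voicing (voiceless stops become voiced between vowels).
From [zoʒok] the stem 'leaf' is /zoʒok/; between vowels this yields [zoʒogi].

[zoʒogi]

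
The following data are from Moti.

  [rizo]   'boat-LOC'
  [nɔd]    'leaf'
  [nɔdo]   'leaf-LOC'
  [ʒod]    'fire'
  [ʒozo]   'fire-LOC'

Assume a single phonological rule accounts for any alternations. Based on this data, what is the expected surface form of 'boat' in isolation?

'fire' shows [d] ~ [z] at the end of the stem ([ʒod] vs [ʒozo]).
Compare 'leaf', with invariant [d] in [nɔd] and [nɔdo]: an analysis with underlying /d/ and a rule producing [z] before the LOC suffix would wrongly predict alternation here too.
Therefore /z/ is basic and [d] is derived by word-final hardening (voiced fricatives become stops word-finally).
From [rizo] the stem 'boat' is /riz/; word-finally this yields [rid].

[rid]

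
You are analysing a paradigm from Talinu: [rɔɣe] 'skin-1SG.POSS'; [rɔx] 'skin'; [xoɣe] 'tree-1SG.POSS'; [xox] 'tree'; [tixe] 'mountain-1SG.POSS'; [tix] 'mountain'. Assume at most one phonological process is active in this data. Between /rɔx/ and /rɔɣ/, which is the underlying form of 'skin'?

'skin' shows [ɣ] ~ [x] at the end of the stem ([rɔɣe] vs [rɔx]).
But 'mountain' keeps [x] in both environments ([tixe], [tix]), so there is no rule changing /x/ to [ɣ] before the 1SG.POSS suffix.
Therefore /ɣ/ is basic and [x] is derived by word-final obstruent devoicing (voiced obstruents become voiceless word-finally).

/rɔɣ/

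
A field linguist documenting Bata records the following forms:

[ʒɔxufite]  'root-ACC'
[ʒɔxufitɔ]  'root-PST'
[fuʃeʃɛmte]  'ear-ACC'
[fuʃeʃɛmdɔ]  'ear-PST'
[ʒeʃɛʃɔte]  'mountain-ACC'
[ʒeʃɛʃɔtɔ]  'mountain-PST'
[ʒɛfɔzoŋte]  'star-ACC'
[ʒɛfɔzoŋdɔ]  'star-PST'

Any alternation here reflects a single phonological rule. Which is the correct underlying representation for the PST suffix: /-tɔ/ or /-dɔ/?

The PST morpheme has two allomorphs, [-dɔ] and [-tɔ].
By contrast the ACC suffix keeps its initial [t] throughout — that segment must be underlying.
The PST suffix is therefore /-dɔ/ underlyingly, with post-vocalic devoicing: voiced stops become voiceless after a vowel.

/-dɔ/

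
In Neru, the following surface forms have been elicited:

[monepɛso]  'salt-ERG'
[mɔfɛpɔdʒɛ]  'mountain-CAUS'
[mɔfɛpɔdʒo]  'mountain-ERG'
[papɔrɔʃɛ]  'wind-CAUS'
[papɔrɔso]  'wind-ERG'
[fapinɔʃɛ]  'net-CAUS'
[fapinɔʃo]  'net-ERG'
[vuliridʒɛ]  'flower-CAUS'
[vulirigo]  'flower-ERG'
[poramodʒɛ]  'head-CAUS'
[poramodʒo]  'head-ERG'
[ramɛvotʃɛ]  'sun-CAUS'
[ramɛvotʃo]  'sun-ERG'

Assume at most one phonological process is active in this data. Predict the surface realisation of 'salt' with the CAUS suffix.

[monepɛʃɛ]

In [papɔrɔʃɛ] and [papɔrɔso] the final segment of 'wind' alternates: [ʃ] ~ [s].
The stem 'net' ([fapinɔʃɛ], [fapinɔʃo]) shows [ʃ] unchanged in both environments, so [ʃ] cannot be basic with [s] derived before the ERG suffix.
The underlying segment must be /s/; /g/ and /s/ become palato-alveolar [dʒ] and [ʃ] before a front vowel, yielding [ʃ] there.
From [monepɛso] the stem 'salt' is /monepɛs/; before a front vowel this yields [monepɛʃɛ].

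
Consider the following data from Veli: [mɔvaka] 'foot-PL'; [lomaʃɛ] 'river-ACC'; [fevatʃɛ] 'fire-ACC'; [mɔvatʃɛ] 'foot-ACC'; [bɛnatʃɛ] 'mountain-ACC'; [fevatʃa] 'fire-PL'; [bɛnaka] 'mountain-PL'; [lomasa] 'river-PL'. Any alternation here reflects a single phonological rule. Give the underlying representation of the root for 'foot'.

/mɔvak/

The root 'foot' surfaces as [mɔvaka] and [mɔvatʃɛ], with a stem-final [k] ~ [tʃ] alternation.
Compare 'fire', with invariant [tʃ] in [fevatʃa] and [fevatʃɛ]: an analysis with underlying /tʃ/ and a rule producing [k] before the PL suffix would wrongly predict alternation here too.
Therefore /k/ is basic and [tʃ] is derived by palatalization before a front vowel (/k/ and /s/ become palato-alveolar [tʃ] and [ʃ] before a front vowel).
The underlying form of 'foot' is therefore /mɔvak/.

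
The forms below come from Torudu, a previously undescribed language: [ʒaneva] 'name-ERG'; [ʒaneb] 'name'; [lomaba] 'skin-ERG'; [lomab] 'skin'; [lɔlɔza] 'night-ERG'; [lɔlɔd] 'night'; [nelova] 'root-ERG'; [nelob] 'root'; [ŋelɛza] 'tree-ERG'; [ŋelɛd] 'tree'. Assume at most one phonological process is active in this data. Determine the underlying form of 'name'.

/ʒanev/

In [ʒaneva] and [ʒaneb] the final segment of 'name' alternates: [v] ~ [b].
If /b/ were underlying and a rule turned it into [v] before the ERG suffix, 'skin' would also alternate; but it has [b] in both [lomaba] and [lomab].
The alternation reflects word-final hardening: voiced fricatives become stops word-finally. /v/ is underlying.
Hence 'name' is /ʒanev/ underlyingly.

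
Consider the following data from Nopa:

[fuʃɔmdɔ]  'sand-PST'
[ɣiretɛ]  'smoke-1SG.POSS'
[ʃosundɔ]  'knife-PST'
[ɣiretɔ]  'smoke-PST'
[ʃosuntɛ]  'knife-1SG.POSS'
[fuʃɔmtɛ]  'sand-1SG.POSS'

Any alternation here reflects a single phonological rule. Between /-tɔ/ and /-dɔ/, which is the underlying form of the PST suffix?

The PST suffix surfaces as [-dɔ] and [-tɔ], depending on the final segment of the stem.
By contrast the 1SG.POSS suffix keeps its initial [t] throughout — that segment must be underlying.
So the underlying form is /-dɔ/, and voiced stops become voiceless after a vowel.

/-dɔ/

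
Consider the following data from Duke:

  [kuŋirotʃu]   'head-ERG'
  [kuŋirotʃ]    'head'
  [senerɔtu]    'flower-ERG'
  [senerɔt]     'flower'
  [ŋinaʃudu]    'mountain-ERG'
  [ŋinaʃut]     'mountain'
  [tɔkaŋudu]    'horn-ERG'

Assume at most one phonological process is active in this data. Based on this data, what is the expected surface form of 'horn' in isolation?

[tɔkaŋut]

The root 'mountain' surfaces as [ŋinaʃudu] and [ŋinaʃut], with a stem-final [d] ~ [t] alternation.
If /t/ were underlying and a rule turned it into [d] before the ERG suffix, 'flower' would also alternate; but it has [t] in both [senerɔtu] and [senerɔt].
The underlying segment must be /d/; voiced obstruents become voiceless word-finally, yielding [t] there.
From [tɔkaŋudu] the stem 'horn' is /tɔkaŋud/; word-finally this yields [tɔkaŋut].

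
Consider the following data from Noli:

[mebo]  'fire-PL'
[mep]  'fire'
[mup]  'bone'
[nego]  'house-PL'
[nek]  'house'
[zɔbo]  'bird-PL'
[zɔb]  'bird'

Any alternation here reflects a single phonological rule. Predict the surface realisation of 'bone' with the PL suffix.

The root 'fire' surfaces as [mebo] and [mep], with a stem-final [b] ~ [p] alternation.
If /b/ were underlying and a rule turned it into [p] in isolation, 'bird' would also alternate; but it has [b] in both [zɔbo] and [zɔb].
Therefore /p/ is basic and [b] is derived by intervocalic voicing (voiceless stops become voiced between vowels).
The one attested form of 'bone', [mup], shows underlying /mup/. Applying the same rule between vowels gives [mubo].

[mubo]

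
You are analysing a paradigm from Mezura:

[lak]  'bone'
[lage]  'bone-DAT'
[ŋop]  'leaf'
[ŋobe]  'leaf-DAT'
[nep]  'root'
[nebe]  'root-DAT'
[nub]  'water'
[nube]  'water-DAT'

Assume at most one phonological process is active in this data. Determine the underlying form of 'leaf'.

The root 'leaf' surfaces as [ŋop] and [ŋobe], with a stem-final [p] ~ [b] alternation.
The stem 'water' ([nub], [nube]) shows [b] unchanged in both environments, so [b] cannot be basic with [p] derived in isolation.
The alternation reflects intervocalic voicing: voiceless stops become voiced between vowels. /p/ is underlying.

/ŋop/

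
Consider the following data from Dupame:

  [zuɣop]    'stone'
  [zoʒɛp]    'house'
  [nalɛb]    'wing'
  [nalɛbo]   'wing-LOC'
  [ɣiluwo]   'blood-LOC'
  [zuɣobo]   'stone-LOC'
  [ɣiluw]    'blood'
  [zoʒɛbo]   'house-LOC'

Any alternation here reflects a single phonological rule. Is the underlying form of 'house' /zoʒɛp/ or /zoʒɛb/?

/zoʒɛp/

The stem for 'house' ends in [b] in [zoʒɛbo] but [p] in [zoʒɛp].
If /b/ were underlying and a rule turned it into [p] in isolation, 'wing' would also alternate; but it has [b] in both [nalɛbo] and [nalɛb].
Therefore /p/ is basic and [b] is derived by intervocalic voicing (voiceless stops become voiced between vowels).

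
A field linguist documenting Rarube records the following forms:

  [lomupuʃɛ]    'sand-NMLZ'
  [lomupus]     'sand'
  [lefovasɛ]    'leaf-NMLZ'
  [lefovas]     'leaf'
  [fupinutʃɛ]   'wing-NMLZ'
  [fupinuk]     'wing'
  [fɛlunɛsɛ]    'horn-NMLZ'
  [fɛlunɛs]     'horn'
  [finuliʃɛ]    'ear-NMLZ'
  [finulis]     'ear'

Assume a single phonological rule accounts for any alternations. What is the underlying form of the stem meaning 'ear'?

The root 'ear' surfaces as [finuliʃɛ] and [finulis], with a stem-final [ʃ] ~ [s] alternation.
If /s/ were underlying and a rule turned it into [ʃ] before the NMLZ suffix, 'horn' would also alternate; but it has [s] in both [fɛlunɛsɛ] and [fɛlunɛs].
Therefore /ʃ/ is basic and [s] is derived by depalatalization (palato-alveolar /tʃ/ and /ʃ/ become [k] and [s] when no front vowel follows).
So 'ear' = /finuliʃ/.

/finuliʃ/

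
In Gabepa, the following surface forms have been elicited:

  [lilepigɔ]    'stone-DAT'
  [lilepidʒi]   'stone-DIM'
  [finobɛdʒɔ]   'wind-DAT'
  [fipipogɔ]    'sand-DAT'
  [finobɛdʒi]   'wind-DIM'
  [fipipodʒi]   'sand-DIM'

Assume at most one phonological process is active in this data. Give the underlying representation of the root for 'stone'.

In [lilepidʒi] and [lilepigɔ] the final segment of 'stone' alternates: [dʒ] ~ [g].
If /dʒ/ were underlying and a rule turned it into [g] before the DAT suffix, 'wind' would also alternate; but it has [dʒ] in both [finobɛdʒi] and [finobɛdʒɔ].
Therefore /g/ is basic and [dʒ] is derived by palatalization before a front vowel (/g/ becomes palato-alveolar [dʒ] before a front vowel).
The underlying form of 'stone' is therefore /lilepig/.

/lilepig/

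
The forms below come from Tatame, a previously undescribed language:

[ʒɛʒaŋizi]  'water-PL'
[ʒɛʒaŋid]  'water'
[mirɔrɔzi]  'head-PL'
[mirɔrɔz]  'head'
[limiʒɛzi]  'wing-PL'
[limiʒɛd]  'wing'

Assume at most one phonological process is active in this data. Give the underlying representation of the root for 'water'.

/ʒɛʒaŋid/

The root 'water' surfaces as [ʒɛʒaŋizi] and [ʒɛʒaŋid], with a stem-final [z] ~ [d] alternation.
But 'head' keeps [z] in both environments ([mirɔrɔzi], [mirɔrɔz]), so there is no rule changing /z/ to [d] in isolation.
The alternation reflects intervocalic spirantization: voiced stops become fricatives between vowels. /d/ is underlying.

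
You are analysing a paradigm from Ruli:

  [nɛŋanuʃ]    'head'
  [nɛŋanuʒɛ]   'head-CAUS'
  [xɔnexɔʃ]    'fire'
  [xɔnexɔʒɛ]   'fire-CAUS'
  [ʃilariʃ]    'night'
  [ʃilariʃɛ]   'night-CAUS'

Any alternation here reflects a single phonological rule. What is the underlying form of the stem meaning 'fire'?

In [xɔnexɔʃ] and [xɔnexɔʒɛ] the final segment of 'fire' alternates: [ʃ] ~ [ʒ].
But 'night' keeps [ʃ] in both environments ([ʃilariʃ], [ʃilariʃɛ]), so there is no rule changing /ʃ/ to [ʒ] before the CAUS suffix.
The alternation reflects word-final obstruent devoicing: voiced obstruents become voiceless word-finally. /ʒ/ is underlying.

/xɔnexɔʒ/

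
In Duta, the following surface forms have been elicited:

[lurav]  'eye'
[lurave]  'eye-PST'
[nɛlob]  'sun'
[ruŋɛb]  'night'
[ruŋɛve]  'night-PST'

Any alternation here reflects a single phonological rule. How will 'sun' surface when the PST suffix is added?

In [ruŋɛb] and [ruŋɛve] the final segment of 'night' alternates: [b] ~ [v].
If /v/ were underlying and a rule turned it into [b] in isolation, 'eye' would also alternate; but it has [v] in both [lurav] and [lurave].
The underlying segment must be /b/; voiced stops become fricatives between vowels, yielding [v] there.
The one attested form of 'sun', [nɛlob], shows underlying /nɛlob/. Applying the same rule between vowels gives [nɛlove].

[nɛlove]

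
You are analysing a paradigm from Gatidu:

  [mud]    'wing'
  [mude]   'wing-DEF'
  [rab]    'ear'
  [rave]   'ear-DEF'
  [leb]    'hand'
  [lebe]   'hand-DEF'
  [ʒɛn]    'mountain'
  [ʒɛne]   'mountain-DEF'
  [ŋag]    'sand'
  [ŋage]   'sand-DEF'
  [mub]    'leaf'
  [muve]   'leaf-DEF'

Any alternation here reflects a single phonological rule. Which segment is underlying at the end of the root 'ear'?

/v/

The root 'ear' surfaces as [rab] and [rave], with a stem-final [b] ~ [v] alternation.
If /b/ were underlying and a rule turned it into [v] before the DEF suffix, 'hand' would also alternate; but it has [b] in both [leb] and [lebe].
So /v/ is underlying, and a rule of word-final hardening — voiced fricatives become stops word-finally — gives [b].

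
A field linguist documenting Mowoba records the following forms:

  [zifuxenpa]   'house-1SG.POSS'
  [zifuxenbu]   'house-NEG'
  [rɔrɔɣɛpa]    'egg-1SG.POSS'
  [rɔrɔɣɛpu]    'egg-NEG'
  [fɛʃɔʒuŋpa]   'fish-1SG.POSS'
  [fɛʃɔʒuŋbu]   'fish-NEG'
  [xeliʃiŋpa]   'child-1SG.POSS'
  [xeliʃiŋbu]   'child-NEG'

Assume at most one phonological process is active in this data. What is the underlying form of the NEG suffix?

/-bu/

The NEG suffix surfaces as [-bu] and [-pu], depending on the final segment of the stem.
The 1SG.POSS suffix, which begins with [p], is invariant after every stem; so [p] is not altered by any rule here.
So the underlying form is /-bu/, and voiced stops become voiceless after a vowel.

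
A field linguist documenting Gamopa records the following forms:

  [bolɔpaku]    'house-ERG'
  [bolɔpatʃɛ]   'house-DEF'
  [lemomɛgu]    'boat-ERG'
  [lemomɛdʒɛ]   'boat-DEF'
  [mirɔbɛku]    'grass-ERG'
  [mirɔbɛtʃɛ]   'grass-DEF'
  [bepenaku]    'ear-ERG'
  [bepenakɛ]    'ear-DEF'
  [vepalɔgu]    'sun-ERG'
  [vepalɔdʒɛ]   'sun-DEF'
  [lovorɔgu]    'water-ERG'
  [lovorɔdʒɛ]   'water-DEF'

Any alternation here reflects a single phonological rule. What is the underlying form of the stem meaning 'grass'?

The root 'grass' surfaces as [mirɔbɛku] and [mirɔbɛtʃɛ], with a stem-final [k] ~ [tʃ] alternation.
If /k/ were underlying and a rule turned it into [tʃ] before the DEF suffix, 'ear' would also alternate; but it has [k] in both [bepenaku] and [bepenakɛ].
The underlying segment must be /tʃ/; palato-alveolar /tʃ/ and /dʒ/ become [k] and [g] when no front vowel follows, yielding [k] there.
So 'grass' = /mirɔbɛtʃ/.

/mirɔbɛtʃ/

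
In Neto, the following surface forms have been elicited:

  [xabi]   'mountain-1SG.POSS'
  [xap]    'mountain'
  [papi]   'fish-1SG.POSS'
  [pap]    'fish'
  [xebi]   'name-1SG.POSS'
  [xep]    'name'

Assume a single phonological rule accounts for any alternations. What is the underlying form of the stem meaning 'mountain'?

/xab/

The stem for 'mountain' ends in [b] in [xabi] but [p] in [xap].
If /p/ were underlying and a rule turned it into [b] before the 1SG.POSS suffix, 'fish' would also alternate; but it has [p] in both [papi] and [pap].
So /b/ is underlying, and a rule of word-final obstruent devoicing — voiced obstruents become voiceless word-finally — gives [p].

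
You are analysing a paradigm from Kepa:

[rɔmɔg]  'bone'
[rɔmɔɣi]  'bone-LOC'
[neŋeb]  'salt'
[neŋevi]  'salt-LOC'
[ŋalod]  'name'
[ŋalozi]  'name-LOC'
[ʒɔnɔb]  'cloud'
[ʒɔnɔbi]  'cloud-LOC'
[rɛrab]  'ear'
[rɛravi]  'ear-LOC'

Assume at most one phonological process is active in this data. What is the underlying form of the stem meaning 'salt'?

/neŋev/

In [neŋeb] and [neŋevi] the final segment of 'salt' alternates: [b] ~ [v].
If /b/ were underlying and a rule turned it into [v] before the LOC suffix, 'cloud' would also alternate; but it has [b] in both [ʒɔnɔb] and [ʒɔnɔbi].
Therefore /v/ is basic and [b] is derived by word-final hardening (voiced fricatives become stops word-finally).
So 'salt' = /neŋev/.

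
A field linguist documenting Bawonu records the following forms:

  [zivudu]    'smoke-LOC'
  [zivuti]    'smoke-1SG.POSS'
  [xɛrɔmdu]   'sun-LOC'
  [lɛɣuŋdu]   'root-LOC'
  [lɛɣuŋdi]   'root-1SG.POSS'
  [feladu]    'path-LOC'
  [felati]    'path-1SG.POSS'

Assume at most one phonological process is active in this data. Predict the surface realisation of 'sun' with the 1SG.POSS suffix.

[xɛrɔmdi]

The 1SG.POSS suffix surfaces as [-di] and [-ti], depending on the final segment of the stem.
By contrast the LOC suffix keeps its initial [d] throughout — that segment must be underlying.
So the underlying form is /-ti/, and voiceless stops become voiced after a nasal.
After 'sun', which ends in a nasal, the suffix surfaces as [-di], giving [xɛrɔmdi].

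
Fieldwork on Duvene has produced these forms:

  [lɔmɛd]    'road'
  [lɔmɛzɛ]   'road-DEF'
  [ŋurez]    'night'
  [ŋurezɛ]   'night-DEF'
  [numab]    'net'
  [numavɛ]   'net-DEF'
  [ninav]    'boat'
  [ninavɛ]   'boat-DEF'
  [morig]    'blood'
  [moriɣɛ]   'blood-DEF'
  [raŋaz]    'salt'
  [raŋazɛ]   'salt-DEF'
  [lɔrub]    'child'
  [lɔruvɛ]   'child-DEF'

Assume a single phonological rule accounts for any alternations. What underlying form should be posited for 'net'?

In [numab] and [numavɛ] the final segment of 'net' alternates: [b] ~ [v].
If /v/ were underlying and a rule turned it into [b] in isolation, 'boat' would also alternate; but it has [v] in both [ninav] and [ninavɛ].
The alternation reflects intervocalic spirantization: voiced stops become fricatives between vowels. /b/ is underlying.

/numab/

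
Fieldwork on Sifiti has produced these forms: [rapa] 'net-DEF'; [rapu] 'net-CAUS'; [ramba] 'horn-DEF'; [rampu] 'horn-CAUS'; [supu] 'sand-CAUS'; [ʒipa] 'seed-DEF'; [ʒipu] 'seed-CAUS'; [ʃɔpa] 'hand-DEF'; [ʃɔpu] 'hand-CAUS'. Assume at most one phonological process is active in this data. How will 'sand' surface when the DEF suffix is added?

The DEF suffix surfaces as [-ba] and [-pa], depending on the final segment of the stem.
By contrast the CAUS suffix keeps its initial [p] throughout — that segment must be underlying.
So the underlying form is /-ba/, and voiced stops become voiceless after a vowel.
After 'sand', which ends in a vowel, the suffix surfaces as [-pa], giving [supa].

[supa]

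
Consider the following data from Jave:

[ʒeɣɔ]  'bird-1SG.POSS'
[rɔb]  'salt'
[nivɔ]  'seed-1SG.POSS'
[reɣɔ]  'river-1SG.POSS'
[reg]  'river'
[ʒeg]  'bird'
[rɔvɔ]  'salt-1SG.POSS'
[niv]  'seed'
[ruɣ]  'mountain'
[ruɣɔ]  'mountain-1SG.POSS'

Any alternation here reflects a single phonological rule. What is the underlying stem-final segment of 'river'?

/g/

The root 'river' surfaces as [reɣɔ] and [reg], with a stem-final [ɣ] ~ [g] alternation.
Compare 'mountain', with invariant [ɣ] in [ruɣɔ] and [ruɣ]: an analysis with underlying /ɣ/ and a rule producing [g] in isolation would wrongly predict alternation here too.
Therefore /g/ is basic and [ɣ] is derived by intervocalic spirantization (voiced stops become fricatives between vowels).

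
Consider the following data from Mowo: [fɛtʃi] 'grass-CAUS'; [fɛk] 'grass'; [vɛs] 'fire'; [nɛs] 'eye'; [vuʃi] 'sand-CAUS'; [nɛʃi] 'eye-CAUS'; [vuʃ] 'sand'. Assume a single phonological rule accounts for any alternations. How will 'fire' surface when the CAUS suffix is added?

The stem for 'eye' ends in [ʃ] in [nɛʃi] but [s] in [nɛs].
Compare 'sand', with invariant [ʃ] in [vuʃi] and [vuʃ]: an analysis with underlying /ʃ/ and a rule producing [s] in isolation would wrongly predict alternation here too.
The alternation reflects palatalization before a front vowel: /k/ and /s/ become palato-alveolar [tʃ] and [ʃ] before a front vowel. /s/ is underlying.
The one attested form of 'fire', [vɛs], shows underlying /vɛs/. Applying the same rule before a front vowel gives [vɛʃi].

[vɛʃi]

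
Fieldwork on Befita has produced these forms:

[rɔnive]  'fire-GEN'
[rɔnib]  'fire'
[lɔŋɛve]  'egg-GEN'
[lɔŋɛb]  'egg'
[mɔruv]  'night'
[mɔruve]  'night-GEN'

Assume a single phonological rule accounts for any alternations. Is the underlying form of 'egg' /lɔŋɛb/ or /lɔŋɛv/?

'egg' shows [b] ~ [v] at the end of the stem ([lɔŋɛb] vs [lɔŋɛve]).
The stem 'night' ([mɔruv], [mɔruve]) shows [v] unchanged in both environments, so [v] cannot be basic with [b] derived in isolation.
Therefore /b/ is basic and [v] is derived by intervocalic spirantization (voiced stops become fricatives between vowels).

/lɔŋɛb/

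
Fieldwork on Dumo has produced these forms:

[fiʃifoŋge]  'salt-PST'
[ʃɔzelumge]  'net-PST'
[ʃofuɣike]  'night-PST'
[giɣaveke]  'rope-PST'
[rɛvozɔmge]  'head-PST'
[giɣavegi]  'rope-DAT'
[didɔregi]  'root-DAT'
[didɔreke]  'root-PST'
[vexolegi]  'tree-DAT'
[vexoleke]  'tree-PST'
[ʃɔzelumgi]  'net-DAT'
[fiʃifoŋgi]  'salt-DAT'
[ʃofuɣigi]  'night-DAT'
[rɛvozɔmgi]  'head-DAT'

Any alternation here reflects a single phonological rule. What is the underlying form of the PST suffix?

The PST morpheme has two allomorphs, [-ge] and [-ke].
The DAT suffix, which begins with [g], is invariant after every stem; so [g] is not altered by any rule here.
The PST suffix is therefore /-ke/ underlyingly, with post-nasal voicing: voiceless stops become voiced after a nasal.

/-ke/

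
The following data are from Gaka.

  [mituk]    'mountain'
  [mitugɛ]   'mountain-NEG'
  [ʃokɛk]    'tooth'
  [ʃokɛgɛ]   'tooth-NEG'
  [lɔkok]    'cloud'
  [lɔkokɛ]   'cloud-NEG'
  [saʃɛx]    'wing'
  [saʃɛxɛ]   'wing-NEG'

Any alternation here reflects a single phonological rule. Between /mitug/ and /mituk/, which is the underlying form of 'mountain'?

In [mituk] and [mitugɛ] the final segment of 'mountain' alternates: [k] ~ [g].
If /k/ were underlying and a rule turned it into [g] before the NEG suffix, 'cloud' would also alternate; but it has [k] in both [lɔkok] and [lɔkokɛ].
So /g/ is underlying, and a rule of word-final obstruent devoicing — voiced obstruents become voiceless word-finally — gives [k].

/mitug/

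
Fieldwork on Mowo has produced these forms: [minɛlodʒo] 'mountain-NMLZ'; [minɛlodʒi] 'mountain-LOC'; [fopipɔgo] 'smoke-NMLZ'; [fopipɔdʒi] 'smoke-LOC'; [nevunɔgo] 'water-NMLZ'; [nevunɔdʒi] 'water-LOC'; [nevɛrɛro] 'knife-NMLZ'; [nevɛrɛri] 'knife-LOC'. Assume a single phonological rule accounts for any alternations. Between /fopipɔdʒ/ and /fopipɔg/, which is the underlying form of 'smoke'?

/fopipɔg/

In [fopipɔgo] and [fopipɔdʒi] the final segment of 'smoke' alternates: [g] ~ [dʒ].
But 'mountain' keeps [dʒ] in both environments ([minɛlodʒo], [minɛlodʒi]), so there is no rule changing /dʒ/ to [g] before the NMLZ suffix.
So /g/ is underlying, and a rule of palatalization before a front vowel — /g/ becomes palato-alveolar [dʒ] before a front vowel — gives [dʒ].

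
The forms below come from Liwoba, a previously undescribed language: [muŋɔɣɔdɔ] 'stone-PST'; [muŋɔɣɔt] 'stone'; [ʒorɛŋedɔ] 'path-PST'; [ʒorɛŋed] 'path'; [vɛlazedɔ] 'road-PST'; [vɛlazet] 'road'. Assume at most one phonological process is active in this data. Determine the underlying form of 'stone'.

/muŋɔɣɔt/

'stone' shows [d] ~ [t] at the end of the stem ([muŋɔɣɔdɔ] vs [muŋɔɣɔt]).
Compare 'path', with invariant [d] in [ʒorɛŋedɔ] and [ʒorɛŋed]: an analysis with underlying /d/ and a rule producing [t] in isolation would wrongly predict alternation here too.
So /t/ is underlying, and a rule of intervocalic voicing — voiceless stops become voiced between vowels — gives [d].
So 'stone' = /muŋɔɣɔt/.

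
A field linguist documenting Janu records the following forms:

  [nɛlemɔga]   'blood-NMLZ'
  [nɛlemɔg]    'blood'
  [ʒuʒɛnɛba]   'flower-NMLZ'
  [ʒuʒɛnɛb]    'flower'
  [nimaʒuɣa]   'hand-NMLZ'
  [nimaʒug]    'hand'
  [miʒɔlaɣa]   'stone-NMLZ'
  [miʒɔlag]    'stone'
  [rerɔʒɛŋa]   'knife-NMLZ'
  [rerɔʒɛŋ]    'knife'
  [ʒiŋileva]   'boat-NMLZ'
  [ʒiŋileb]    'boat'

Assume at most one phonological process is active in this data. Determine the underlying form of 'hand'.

In [nimaʒuɣa] and [nimaʒug] the final segment of 'hand' alternates: [ɣ] ~ [g].
Compare 'blood', with invariant [g] in [nɛlemɔga] and [nɛlemɔg]: an analysis with underlying /g/ and a rule producing [ɣ] before the NMLZ suffix would wrongly predict alternation here too.
Therefore /ɣ/ is basic and [g] is derived by word-final hardening (voiced fricatives become stops word-finally).
The underlying form of 'hand' is therefore /nimaʒuɣ/.

/nimaʒuɣ/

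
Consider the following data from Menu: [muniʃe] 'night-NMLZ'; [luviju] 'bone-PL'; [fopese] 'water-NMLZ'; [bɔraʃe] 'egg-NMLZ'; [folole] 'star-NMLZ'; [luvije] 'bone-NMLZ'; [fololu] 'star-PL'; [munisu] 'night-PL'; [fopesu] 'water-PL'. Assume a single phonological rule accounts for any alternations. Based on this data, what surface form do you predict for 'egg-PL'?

In [muniʃe] and [munisu] the final segment of 'night' alternates: [ʃ] ~ [s].
If /s/ were underlying and a rule turned it into [ʃ] before the NMLZ suffix, 'water' would also alternate; but it has [s] in both [fopese] and [fopesu].
The alternation reflects depalatalization: palato-alveolar /ʃ/ becomes [s] when no front vowel follows. /ʃ/ is underlying.
The one attested form of 'egg', [bɔraʃe], shows underlying /bɔraʃ/. Applying the same rule when no front vowel follows gives [bɔrasu].

[bɔrasu]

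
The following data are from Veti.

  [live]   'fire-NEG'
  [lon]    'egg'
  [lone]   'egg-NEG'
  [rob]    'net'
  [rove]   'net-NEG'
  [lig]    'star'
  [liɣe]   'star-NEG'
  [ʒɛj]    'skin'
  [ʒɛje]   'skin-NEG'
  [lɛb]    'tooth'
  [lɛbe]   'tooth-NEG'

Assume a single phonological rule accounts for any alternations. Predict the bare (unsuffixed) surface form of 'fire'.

[lib]

The root 'net' surfaces as [rob] and [rove], with a stem-final [b] ~ [v] alternation.
If /b/ were underlying and a rule turned it into [v] before the NEG suffix, 'tooth' would also alternate; but it has [b] in both [lɛb] and [lɛbe].
Therefore /v/ is basic and [b] is derived by word-final hardening (voiced fricatives become stops word-finally).
From [live] the stem 'fire' is /liv/; word-finally this yields [lib].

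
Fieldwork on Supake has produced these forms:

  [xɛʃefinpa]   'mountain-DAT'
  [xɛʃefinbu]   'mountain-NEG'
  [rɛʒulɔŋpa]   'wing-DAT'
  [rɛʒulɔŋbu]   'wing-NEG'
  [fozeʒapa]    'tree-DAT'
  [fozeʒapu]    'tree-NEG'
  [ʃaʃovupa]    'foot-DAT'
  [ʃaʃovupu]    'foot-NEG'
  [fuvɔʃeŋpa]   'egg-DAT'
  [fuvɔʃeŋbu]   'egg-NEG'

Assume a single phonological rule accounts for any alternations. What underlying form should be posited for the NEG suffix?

The NEG suffix surfaces as [-bu] and [-pu], depending on the final segment of the stem.
The DAT suffix, which begins with [p], is invariant after every stem; so [p] is not altered by any rule here.
The NEG suffix is therefore /-bu/ underlyingly, with post-vocalic devoicing: voiced stops become voiceless after a vowel.

/-bu/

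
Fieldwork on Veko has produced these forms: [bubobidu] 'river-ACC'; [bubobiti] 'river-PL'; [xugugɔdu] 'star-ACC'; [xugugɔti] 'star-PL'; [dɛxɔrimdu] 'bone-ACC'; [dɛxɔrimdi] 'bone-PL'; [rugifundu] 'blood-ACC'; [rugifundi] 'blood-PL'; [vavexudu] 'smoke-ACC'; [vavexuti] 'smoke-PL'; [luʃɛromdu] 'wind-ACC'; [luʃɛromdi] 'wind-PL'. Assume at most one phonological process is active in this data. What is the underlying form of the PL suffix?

The PL suffix surfaces as [-di] and [-ti], depending on the final segment of the stem.
The ACC suffix, which begins with [d], is invariant after every stem; so [d] is not altered by any rule here.
The PL suffix is therefore /-ti/ underlyingly, with post-nasal voicing: voiceless stops become voiced after a nasal.

/-ti/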